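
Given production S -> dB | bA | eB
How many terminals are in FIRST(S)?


Production: S -> dB | bA | eB
Examining each alternative for leading terminals:
  S -> dB : first terminal = 'd'
  S -> bA : first terminal = 'b'
  S -> eB : first terminal = 'e'
FIRST(S) = {b, d, e}
Count: 3

3


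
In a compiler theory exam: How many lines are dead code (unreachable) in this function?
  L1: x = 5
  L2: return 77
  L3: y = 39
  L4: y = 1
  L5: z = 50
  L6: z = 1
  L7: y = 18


Analyzing control flow:
  L1: reachable (before return)
  L2: reachable (return statement)
  L3: DEAD (after return at L2)
  L4: DEAD (after return at L2)
  L5: DEAD (after return at L2)
  L6: DEAD (after return at L2)
  L7: DEAD (after return at L2)
Return at L2, total lines = 7
Dead lines: L3 through L7
Count: 5

5


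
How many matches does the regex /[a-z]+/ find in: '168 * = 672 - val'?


Pattern: /[a-z]+/ (identifiers)
Input: '168 * = 672 - val'
Scanning for matches:
  Match 1: 'val'
Total matches: 1

1


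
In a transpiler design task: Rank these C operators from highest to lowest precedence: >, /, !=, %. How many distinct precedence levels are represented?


Looking up precedence for each operator:
  > -> precedence 4
  / -> precedence 6
  != -> precedence 3
  % -> precedence 6
Sorted highest to lowest: /, %, >, !=
Distinct precedence values: [6, 4, 3]
Number of distinct levels: 3

3


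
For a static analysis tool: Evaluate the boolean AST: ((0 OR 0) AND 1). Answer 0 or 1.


Step 1: Evaluate inner node
  0 OR 0 = 0
Step 2: Evaluate root node
  0 AND 1 = 0

0


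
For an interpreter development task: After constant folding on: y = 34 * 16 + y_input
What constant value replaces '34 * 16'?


Identifying constant sub-expression:
  Original: y = 34 * 16 + y_input
  34 and 16 are both compile-time constants
  Evaluating: 34 * 16 = 544
  After folding: y = 544 + y_input

544


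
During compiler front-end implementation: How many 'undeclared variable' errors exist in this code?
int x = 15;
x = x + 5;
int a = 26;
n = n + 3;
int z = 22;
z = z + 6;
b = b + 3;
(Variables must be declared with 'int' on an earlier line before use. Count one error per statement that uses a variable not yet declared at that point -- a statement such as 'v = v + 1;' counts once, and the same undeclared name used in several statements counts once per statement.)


Scanning code line by line:
  Line 1: declare 'x' -> declared = ['x']
  Line 2: use 'x' -> OK (declared)
  Line 3: declare 'a' -> declared = ['a', 'x']
  Line 4: use 'n' -> ERROR (undeclared)
  Line 5: declare 'z' -> declared = ['a', 'x', 'z']
  Line 6: use 'z' -> OK (declared)
  Line 7: use 'b' -> ERROR (undeclared)
Total undeclared variable errors: 2

2


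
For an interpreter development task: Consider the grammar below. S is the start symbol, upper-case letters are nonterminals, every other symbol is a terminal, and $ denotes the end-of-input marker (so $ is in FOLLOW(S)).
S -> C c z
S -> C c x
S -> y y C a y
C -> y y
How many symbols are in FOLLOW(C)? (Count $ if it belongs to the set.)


S is the start symbol and does not occur in any rule body, so FOLLOW(S) = {$}.
Examining every occurrence of C in a rule body:
  S -> C c z : C is followed by terminal 'c' -> add 'c'
  S -> C c x : C is followed by terminal 'c' -> add 'c' (already in the set)
  S -> y y C a y : C is followed by terminal 'a' -> add 'a'
  C -> y y : C does not occur in the body -> contributes nothing
FOLLOW(C) = {a, c}
Count: 2

2


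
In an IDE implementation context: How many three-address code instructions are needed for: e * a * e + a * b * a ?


Expression: e * a * e + a * b * a
Generating three-address code (respecting * over +/- precedence):
  Instruction 1: t1 = e * a
  Instruction 2: t2 = t1 * e
  Instruction 3: t3 = a * b
  Instruction 4: t4 = t3 * a
  Instruction 5: t5 = t2 + t4
Total instructions: 5

5


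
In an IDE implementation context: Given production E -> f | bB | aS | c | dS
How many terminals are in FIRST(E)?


Production: E -> f | bB | aS | c | dS
Examining each alternative for leading terminals:
  E -> f : first terminal = 'f'
  E -> bB : first terminal = 'b'
  E -> aS : first terminal = 'a'
  E -> c : first terminal = 'c'
  E -> dS : first terminal = 'd'
FIRST(E) = {a, b, c, d, f}
Count: 5

5


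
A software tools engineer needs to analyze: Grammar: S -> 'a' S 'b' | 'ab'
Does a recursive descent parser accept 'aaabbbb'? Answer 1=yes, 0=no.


Grammar accepts strings of the form a^n b^n (n >= 1)
Word: 'aaabbbb'
Counting: 3 a's and 4 b's
Check: 3 == 4? No
Mismatch: a-count != b-count
Rejected

0


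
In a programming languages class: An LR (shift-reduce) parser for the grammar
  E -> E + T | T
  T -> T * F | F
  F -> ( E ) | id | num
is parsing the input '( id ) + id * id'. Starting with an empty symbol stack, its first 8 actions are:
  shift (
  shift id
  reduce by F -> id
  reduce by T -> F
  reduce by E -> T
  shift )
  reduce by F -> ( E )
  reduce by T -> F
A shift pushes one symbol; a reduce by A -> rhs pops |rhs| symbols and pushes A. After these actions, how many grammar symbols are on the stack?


Tracking the symbol stack through each action:
  Action 1: shift '(' : push -> stack = [(] (size 1)
  Action 2: shift 'id' : push -> stack = [(, id] (size 2)
  Action 3: reduce by F -> id : pop 1, push F -> stack = [(, F] (size 2)
  Action 4: reduce by T -> F : pop 1, push T -> stack = [(, T] (size 2)
  Action 5: reduce by E -> T : pop 1, push E -> stack = [(, E] (size 2)
  Action 6: shift ')' : push -> stack = [(, E, )] (size 3)
  Action 7: reduce by F -> ( E ) : pop 3, push F -> stack = [F] (size 1)
  Action 8: reduce by T -> F : pop 1, push T -> stack = [T] (size 1)
Final stack size: 1

1


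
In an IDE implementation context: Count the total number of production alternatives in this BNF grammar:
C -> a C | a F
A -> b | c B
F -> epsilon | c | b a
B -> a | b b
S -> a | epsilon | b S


Counting alternatives per rule:
  C: 2 alternative(s)
  A: 2 alternative(s)
  F: 3 alternative(s)
  B: 2 alternative(s)
  S: 3 alternative(s)
Sum: 2 + 2 + 3 + 2 + 3 = 12

12


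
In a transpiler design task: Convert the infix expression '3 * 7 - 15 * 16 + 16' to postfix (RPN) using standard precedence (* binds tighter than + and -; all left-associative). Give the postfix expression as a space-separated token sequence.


Applying the shunting-yard algorithm:
  Operand 3 -> output
  Push '*' onto operator stack -> op-stack: [*]
  Operand 7 -> output
  See '-' (prec 1); top '*' (prec 2) >= it -> pop '*' to output
  Push '-' onto operator stack -> op-stack: [-]
  Operand 15 -> output
  Push '*' onto operator stack -> op-stack: [-, *]
  Operand 16 -> output
  See '+' (prec 1); top '*' (prec 2) >= it -> pop '*' to output
  See '+' (prec 1); top '-' (prec 1) >= it -> pop '-' to output
  Push '+' onto operator stack -> op-stack: [+]
  Operand 16 -> output
  End of input: pop '+' to output
Postfix result: 3 7 * 15 16 * - 16 +

3 7 * 15 16 * - 16 +


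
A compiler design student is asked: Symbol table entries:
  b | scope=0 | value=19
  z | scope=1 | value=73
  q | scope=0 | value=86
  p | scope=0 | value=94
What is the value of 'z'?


Searching symbol table for 'z':
  b | scope=0 | value=19
  z | scope=1 | value=73 <- MATCH
  q | scope=0 | value=86
  p | scope=0 | value=94
Found 'z' at scope 1 with value 73

73


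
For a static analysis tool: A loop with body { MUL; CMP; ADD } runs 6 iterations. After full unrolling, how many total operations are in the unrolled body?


Loop body operations: MUL, CMP, ADD (3 ops per iteration)
Unrolling 6 iterations:
  Iteration 1: MUL, CMP, ADD (3 ops)
  Iteration 2: MUL, CMP, ADD (3 ops)
  Iteration 3: MUL, CMP, ADD (3 ops)
  Iteration 4: MUL, CMP, ADD (3 ops)
  Iteration 5: MUL, CMP, ADD (3 ops)
  Iteration 6: MUL, CMP, ADD (3 ops)
Total: 6 iterations * 3 ops/iter = 18 operations

18


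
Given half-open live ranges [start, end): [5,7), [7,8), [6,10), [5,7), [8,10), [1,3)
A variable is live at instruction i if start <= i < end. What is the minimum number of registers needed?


Live ranges:
  Var0: [5, 7)
  Var1: [7, 8)
  Var2: [6, 10)
  Var3: [5, 7)
  Var4: [8, 10)
  Var5: [1, 3)
Sweep-line events (position, delta, active):
  pos=1 start -> active=1
  pos=3 end -> active=0
  pos=5 start -> active=1
  pos=5 start -> active=2
  pos=6 start -> active=3
  pos=7 end -> active=2
  pos=7 end -> active=1
  pos=7 start -> active=2
  pos=8 end -> active=1
  pos=8 start -> active=2
  pos=10 end -> active=1
  pos=10 end -> active=0
Maximum simultaneous active: 3
Minimum registers needed: 3

3


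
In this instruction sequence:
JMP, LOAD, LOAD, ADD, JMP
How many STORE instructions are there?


Scanning instruction sequence for STORE:
  Position 1: JMP
  Position 2: LOAD
  Position 3: LOAD
  Position 4: ADD
  Position 5: JMP
Matches at positions: []
Total STORE count: 0

0


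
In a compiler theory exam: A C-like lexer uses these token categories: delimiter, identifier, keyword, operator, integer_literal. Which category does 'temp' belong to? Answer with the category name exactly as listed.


Token: 'temp'
Checking categories:
  identifier: YES
  integer_literal: no
  operator: no
  keyword: no
  delimiter: no
Category: identifier

identifier


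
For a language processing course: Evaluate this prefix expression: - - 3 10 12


Parsing prefix expression: - - 3 10 12
Step 1: Innermost operation '- 3 10'
  3 - 10 = -7
Step 2: Outer operation '- [-7] 12'
  -7 - 12 = -19

-19


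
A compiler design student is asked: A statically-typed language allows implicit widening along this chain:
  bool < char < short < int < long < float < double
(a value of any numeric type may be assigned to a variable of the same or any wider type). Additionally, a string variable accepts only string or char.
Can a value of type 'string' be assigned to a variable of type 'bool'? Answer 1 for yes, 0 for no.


Target variable type: bool
Source value type: string
Rule: string cannot widen to any numeric type
Result: 0

0


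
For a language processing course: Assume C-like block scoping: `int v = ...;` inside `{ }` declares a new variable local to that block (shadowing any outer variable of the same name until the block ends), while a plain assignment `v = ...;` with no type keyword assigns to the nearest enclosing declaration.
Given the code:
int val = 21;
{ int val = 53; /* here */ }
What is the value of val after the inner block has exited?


Analyzing scoping rules:
Outer scope: declares val = 21
Inner block: 'int val = 53;' declares a NEW val that shadows the outer one
When the block exits the inner val goes out of scope; the outer val was never modified -> 21
Result: 21

21


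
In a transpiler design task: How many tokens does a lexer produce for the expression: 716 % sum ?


Scanning '716 % sum'
Token 1: '716' -> integer_literal
Token 2: '%' -> operator
Token 3: 'sum' -> identifier
Total tokens: 3

3


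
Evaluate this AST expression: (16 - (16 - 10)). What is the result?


Expression: (16 - (16 - 10))
Evaluating step by step:
  16 - 10 = 6
  16 - 6 = 10
Result: 10

10


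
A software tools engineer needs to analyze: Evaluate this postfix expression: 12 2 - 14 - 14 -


Processing tokens left to right:
Push 12, Push 2
Pop 12 and 2, compute 12 - 2 = 10, push 10
Push 14
Pop 10 and 14, compute 10 - 14 = -4, push -4
Push 14
Pop -4 and 14, compute -4 - 14 = -18, push -18
Stack result: -18

-18


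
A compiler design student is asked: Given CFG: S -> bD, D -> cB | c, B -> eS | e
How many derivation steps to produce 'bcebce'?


Grammar: S -> bD, D -> cB | c, B -> eS | e
Deriving 'bcebce':
Step 1: S -> bD => bD
Step 2: D -> cB => bcB
Step 3: B -> eS => bceS
Step 4: S -> bD => bcebD
Step 5: D -> cB => bcebcB
Step 6: B -> e => bcebce
Total derivation steps: 6

6


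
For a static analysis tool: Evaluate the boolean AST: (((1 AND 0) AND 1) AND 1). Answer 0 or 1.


Step 1: Evaluate inner node
  1 AND 0 = 0
Step 2: Evaluate next node
  0 AND 1 = 0
Step 3: Evaluate root node
  0 AND 1 = 0

0


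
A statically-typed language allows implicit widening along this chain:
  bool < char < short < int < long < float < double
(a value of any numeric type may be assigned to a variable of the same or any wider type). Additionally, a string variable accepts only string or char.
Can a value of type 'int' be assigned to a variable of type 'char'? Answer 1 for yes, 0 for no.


Target variable type: char
Source value type: int
Numeric ranks: int=3, char=1
Widening allowed iff rank(source) <= rank(target): 3 <= 1? No
Result: 0

0


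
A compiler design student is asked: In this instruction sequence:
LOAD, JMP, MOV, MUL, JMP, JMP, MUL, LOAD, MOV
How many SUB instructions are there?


Scanning instruction sequence for SUB:
  Position 1: LOAD
  Position 2: JMP
  Position 3: MOV
  Position 4: MUL
  Position 5: JMP
  Position 6: JMP
  Position 7: MUL
  Position 8: LOAD
  Position 9: MOV
Matches at positions: []
Total SUB count: 0

0


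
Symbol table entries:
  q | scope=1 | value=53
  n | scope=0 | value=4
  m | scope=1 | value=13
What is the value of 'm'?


Searching symbol table for 'm':
  q | scope=1 | value=53
  n | scope=0 | value=4
  m | scope=1 | value=13 <- MATCH
Found 'm' at scope 1 with value 13

13


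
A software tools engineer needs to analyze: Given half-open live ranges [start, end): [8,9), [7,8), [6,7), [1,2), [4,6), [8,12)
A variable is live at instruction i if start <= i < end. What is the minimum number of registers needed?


Live ranges:
  Var0: [8, 9)
  Var1: [7, 8)
  Var2: [6, 7)
  Var3: [1, 2)
  Var4: [4, 6)
  Var5: [8, 12)
Sweep-line events (position, delta, active):
  pos=1 start -> active=1
  pos=2 end -> active=0
  pos=4 start -> active=1
  pos=6 end -> active=0
  pos=6 start -> active=1
  pos=7 end -> active=0
  pos=7 start -> active=1
  pos=8 end -> active=0
  pos=8 start -> active=1
  pos=8 start -> active=2
  pos=9 end -> active=1
  pos=12 end -> active=0
Maximum simultaneous active: 2
Minimum registers needed: 2

2


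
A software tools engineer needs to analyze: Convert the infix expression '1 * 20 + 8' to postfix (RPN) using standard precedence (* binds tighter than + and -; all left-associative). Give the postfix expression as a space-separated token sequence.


Applying the shunting-yard algorithm:
  Operand 1 -> output
  Push '*' onto operator stack -> op-stack: [*]
  Operand 20 -> output
  See '+' (prec 1); top '*' (prec 2) >= it -> pop '*' to output
  Push '+' onto operator stack -> op-stack: [+]
  Operand 8 -> output
  End of input: pop '+' to output
Postfix result: 1 20 * 8 +

1 20 * 8 +


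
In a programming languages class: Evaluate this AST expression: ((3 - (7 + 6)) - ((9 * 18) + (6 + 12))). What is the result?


Expression: ((3 - (7 + 6)) - ((9 * 18) + (6 + 12)))
Evaluating step by step:
  7 + 6 = 13
  3 - 13 = -10
  9 * 18 = 162
  6 + 12 = 18
  162 + 18 = 180
  -10 - 180 = -190
Result: -190

-190


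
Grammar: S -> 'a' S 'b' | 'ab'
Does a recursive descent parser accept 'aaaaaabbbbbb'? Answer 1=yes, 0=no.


Grammar accepts strings of the form a^n b^n (n >= 1)
Word: 'aaaaaabbbbbb'
Counting: 6 a's and 6 b's
Check: 6 == 6? Yes
Derivation (S -> aSb applied 5 time(s), then S -> ab): S => aSb => aaSbb => aaaSbbb => aaaaSbbbb => aaaaaSbbbbb => aaaaaabbbbbb
Accepted

1


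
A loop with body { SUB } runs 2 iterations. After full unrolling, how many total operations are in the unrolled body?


Loop body operations: SUB (1 op per iteration)
Unrolling 2 iterations:
  Iteration 1: SUB (1 ops)
  Iteration 2: SUB (1 ops)
Total: 2 iterations * 1 ops/iter = 2 operations

2


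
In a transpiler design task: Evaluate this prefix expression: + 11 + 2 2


Parsing prefix expression: + 11 + 2 2
Step 1: Innermost operation '+ 2 2'
  2 + 2 = 4
Step 2: Outer operation '+ 11 [4]'
  11 + 4 = 15

15


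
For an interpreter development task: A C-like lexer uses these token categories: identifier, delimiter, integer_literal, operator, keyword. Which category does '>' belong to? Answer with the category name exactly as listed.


Token: '>'
Checking categories:
  identifier: no
  integer_literal: no
  operator: YES
  keyword: no
  delimiter: no
Category: operator

operator


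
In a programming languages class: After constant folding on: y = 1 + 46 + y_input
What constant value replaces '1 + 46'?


Identifying constant sub-expression:
  Original: y = 1 + 46 + y_input
  1 and 46 are both compile-time constants
  Evaluating: 1 + 46 = 47
  After folding: y = 47 + y_input

47


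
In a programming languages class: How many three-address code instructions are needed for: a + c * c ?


Expression: a + c * c
Generating three-address code (respecting * over +/- precedence):
  Instruction 1: t1 = c * c
  Instruction 2: t2 = a + t1
Total instructions: 2

2


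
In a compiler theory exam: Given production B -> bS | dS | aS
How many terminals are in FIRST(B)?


Production: B -> bS | dS | aS
Examining each alternative for leading terminals:
  B -> bS : first terminal = 'b'
  B -> dS : first terminal = 'd'
  B -> aS : first terminal = 'a'
FIRST(B) = {a, b, d}
Count: 3

3


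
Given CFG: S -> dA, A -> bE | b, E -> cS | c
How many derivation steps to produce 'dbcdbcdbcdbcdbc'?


Grammar: S -> dA, A -> bE | b, E -> cS | c
Deriving 'dbcdbcdbcdbcdbc':
Step 1: S -> dA => dA
Step 2: A -> bE => dbE
Step 3: E -> cS => dbcS
Step 4: S -> dA => dbcdA
Step 5: A -> bE => dbcdbE
Step 6: E -> cS => dbcdbcS
Step 7: S -> dA => dbcdbcdA
Step 8: A -> bE => dbcdbcdbE
Step 9: E -> cS => dbcdbcdbcS
Step 10: S -> dA => dbcdbcdbcdA
Step 11: A -> bE => dbcdbcdbcdbE
Step 12: E -> cS => dbcdbcdbcdbcS
Step 13: S -> dA => dbcdbcdbcdbcdA
Step 14: A -> bE => dbcdbcdbcdbcdbE
Step 15: E -> c => dbcdbcdbcdbcdbc
Total derivation steps: 15

15


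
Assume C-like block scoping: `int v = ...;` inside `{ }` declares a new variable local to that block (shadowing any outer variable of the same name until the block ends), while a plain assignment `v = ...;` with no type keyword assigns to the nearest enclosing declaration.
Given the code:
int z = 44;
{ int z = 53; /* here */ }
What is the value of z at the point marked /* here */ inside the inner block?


Analyzing scoping rules:
Outer scope: declares z = 44
Inner block: 'int z = 53;' declares a NEW z that shadows the outer one
Inside the block the inner declaration is in scope -> 53
Result: 53

53


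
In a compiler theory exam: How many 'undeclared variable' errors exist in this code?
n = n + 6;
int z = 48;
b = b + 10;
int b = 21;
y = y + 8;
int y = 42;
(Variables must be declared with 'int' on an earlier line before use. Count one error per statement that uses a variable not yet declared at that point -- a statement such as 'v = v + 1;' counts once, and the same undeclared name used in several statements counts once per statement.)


Scanning code line by line:
  Line 1: use 'n' -> ERROR (undeclared)
  Line 2: declare 'z' -> declared = ['z']
  Line 3: use 'b' -> ERROR (undeclared)
  Line 4: declare 'b' -> declared = ['b', 'z']
  Line 5: use 'y' -> ERROR (undeclared)
  Line 6: declare 'y' -> declared = ['b', 'y', 'z']
Total undeclared variable errors: 3

3


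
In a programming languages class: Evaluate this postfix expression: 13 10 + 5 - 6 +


Processing tokens left to right:
Push 13, Push 10
Pop 13 and 10, compute 13 + 10 = 23, push 23
Push 5
Pop 23 and 5, compute 23 - 5 = 18, push 18
Push 6
Pop 18 and 6, compute 18 + 6 = 24, push 24
Stack result: 24

24


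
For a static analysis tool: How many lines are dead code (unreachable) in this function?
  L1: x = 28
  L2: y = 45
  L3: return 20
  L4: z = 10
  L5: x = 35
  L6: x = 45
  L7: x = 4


Analyzing control flow:
  L1: reachable (before return)
  L2: reachable (before return)
  L3: reachable (return statement)
  L4: DEAD (after return at L3)
  L5: DEAD (after return at L3)
  L6: DEAD (after return at L3)
  L7: DEAD (after return at L3)
Return at L3, total lines = 7
Dead lines: L4 through L7
Count: 4

4


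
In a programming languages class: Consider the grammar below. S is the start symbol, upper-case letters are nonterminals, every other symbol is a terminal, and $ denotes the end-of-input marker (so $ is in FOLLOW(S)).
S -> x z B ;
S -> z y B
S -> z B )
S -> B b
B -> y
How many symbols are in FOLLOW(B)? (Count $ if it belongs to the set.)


S is the start symbol and does not occur in any rule body, so FOLLOW(S) = {$}.
Examining every occurrence of B in a rule body:
  S -> x z B ; : B is followed by terminal ';' -> add ';'
  S -> z y B : B is at the right end -> add FOLLOW(S) = {$}
  S -> z B ) : B is followed by terminal ')' -> add ')'
  S -> B b : B is followed by terminal 'b' -> add 'b'
  B -> y : B does not occur in the body -> contributes nothing
FOLLOW(B) = {), ;, b, $}
Count: 4

4


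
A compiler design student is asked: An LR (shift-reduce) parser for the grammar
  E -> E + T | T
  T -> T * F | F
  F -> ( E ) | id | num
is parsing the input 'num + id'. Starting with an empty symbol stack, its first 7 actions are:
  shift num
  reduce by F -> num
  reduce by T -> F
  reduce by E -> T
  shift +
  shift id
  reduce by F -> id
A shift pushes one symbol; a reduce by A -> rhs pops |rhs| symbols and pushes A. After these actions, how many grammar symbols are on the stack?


Tracking the symbol stack through each action:
  Action 1: shift 'num' : push -> stack = [num] (size 1)
  Action 2: reduce by F -> num : pop 1, push F -> stack = [F] (size 1)
  Action 3: reduce by T -> F : pop 1, push T -> stack = [T] (size 1)
  Action 4: reduce by E -> T : pop 1, push E -> stack = [E] (size 1)
  Action 5: shift '+' : push -> stack = [E, +] (size 2)
  Action 6: shift 'id' : push -> stack = [E, +, id] (size 3)
  Action 7: reduce by F -> id : pop 1, push F -> stack = [E, +, F] (size 3)
Final stack size: 3

3


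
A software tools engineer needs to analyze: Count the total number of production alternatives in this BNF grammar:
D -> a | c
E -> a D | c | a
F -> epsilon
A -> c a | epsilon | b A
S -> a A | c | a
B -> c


Counting alternatives per rule:
  D: 2 alternative(s)
  E: 3 alternative(s)
  F: 1 alternative(s)
  A: 3 alternative(s)
  S: 3 alternative(s)
  B: 1 alternative(s)
Sum: 2 + 3 + 1 + 3 + 3 + 1 = 13

13


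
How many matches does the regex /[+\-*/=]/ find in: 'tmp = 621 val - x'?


Pattern: /[+\-*/=]/ (operators)
Input: 'tmp = 621 val - x'
Scanning for matches:
  Match 1: '='
  Match 2: '-'
Total matches: 2

2


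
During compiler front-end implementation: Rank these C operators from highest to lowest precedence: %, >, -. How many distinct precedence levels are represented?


Looking up precedence for each operator:
  % -> precedence 6
  > -> precedence 4
  - -> precedence 5
Sorted highest to lowest: %, -, >
Distinct precedence values: [6, 5, 4]
Number of distinct levels: 3

3


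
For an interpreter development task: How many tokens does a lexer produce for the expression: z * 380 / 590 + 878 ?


Scanning 'z * 380 / 590 + 878'
Token 1: 'z' -> identifier
Token 2: '*' -> operator
Token 3: '380' -> integer_literal
Token 4: '/' -> operator
Token 5: '590' -> integer_literal
Token 6: '+' -> operator
Token 7: '878' -> integer_literal
Total tokens: 7

7


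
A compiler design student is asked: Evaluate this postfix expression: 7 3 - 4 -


Processing tokens left to right:
Push 7, Push 3
Pop 7 and 3, compute 7 - 3 = 4, push 4
Push 4
Pop 4 and 4, compute 4 - 4 = 0, push 0
Stack result: 0

0


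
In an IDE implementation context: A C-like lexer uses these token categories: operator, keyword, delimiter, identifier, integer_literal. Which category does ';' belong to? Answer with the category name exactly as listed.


Token: ';'
Checking categories:
  identifier: no
  integer_literal: no
  operator: no
  keyword: no
  delimiter: YES
Category: delimiter

delimiter


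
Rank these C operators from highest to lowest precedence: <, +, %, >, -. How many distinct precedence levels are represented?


Looking up precedence for each operator:
  < -> precedence 4
  + -> precedence 5
  % -> precedence 6
  > -> precedence 4
  - -> precedence 5
Sorted highest to lowest: %, +, -, <, >
Distinct precedence values: [6, 5, 4]
Number of distinct levels: 3

3


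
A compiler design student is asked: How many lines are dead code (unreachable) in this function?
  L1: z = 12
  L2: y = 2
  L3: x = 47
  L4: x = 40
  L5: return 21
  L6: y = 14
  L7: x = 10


Analyzing control flow:
  L1: reachable (before return)
  L2: reachable (before return)
  L3: reachable (before return)
  L4: reachable (before return)
  L5: reachable (return statement)
  L6: DEAD (after return at L5)
  L7: DEAD (after return at L5)
Return at L5, total lines = 7
Dead lines: L6 through L7
Count: 2

2


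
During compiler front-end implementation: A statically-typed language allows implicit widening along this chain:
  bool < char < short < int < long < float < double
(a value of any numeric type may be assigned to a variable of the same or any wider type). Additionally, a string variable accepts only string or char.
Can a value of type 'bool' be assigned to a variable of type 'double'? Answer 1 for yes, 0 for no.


Target variable type: double
Source value type: bool
Numeric ranks: bool=0, double=6
Widening allowed iff rank(source) <= rank(target): 0 <= 6? Yes
Result: 1

1


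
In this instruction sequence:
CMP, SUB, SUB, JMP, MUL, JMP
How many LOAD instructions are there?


Scanning instruction sequence for LOAD:
  Position 1: CMP
  Position 2: SUB
  Position 3: SUB
  Position 4: JMP
  Position 5: MUL
  Position 6: JMP
Matches at positions: []
Total LOAD count: 0

0


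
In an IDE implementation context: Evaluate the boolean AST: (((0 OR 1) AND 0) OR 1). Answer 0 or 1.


Step 1: Evaluate inner node
  0 OR 1 = 1
Step 2: Evaluate next node
  1 AND 0 = 0
Step 3: Evaluate root node
  0 OR 1 = 1

1


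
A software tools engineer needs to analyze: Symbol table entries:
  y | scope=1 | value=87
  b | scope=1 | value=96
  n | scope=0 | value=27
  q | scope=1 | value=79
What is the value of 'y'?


Searching symbol table for 'y':
  y | scope=1 | value=87 <- MATCH
  b | scope=1 | value=96
  n | scope=0 | value=27
  q | scope=1 | value=79
Found 'y' at scope 1 with value 87

87


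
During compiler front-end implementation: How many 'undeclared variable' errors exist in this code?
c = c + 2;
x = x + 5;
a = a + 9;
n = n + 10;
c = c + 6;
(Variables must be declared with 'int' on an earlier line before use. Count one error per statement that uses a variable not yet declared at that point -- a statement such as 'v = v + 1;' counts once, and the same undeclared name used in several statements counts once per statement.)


Scanning code line by line:
  Line 1: use 'c' -> ERROR (undeclared)
  Line 2: use 'x' -> ERROR (undeclared)
  Line 3: use 'a' -> ERROR (undeclared)
  Line 4: use 'n' -> ERROR (undeclared)
  Line 5: use 'c' -> ERROR (undeclared)
Total undeclared variable errors: 5

5


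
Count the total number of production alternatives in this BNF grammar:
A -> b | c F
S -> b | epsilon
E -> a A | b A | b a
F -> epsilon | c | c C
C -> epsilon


Counting alternatives per rule:
  A: 2 alternative(s)
  S: 2 alternative(s)
  E: 3 alternative(s)
  F: 3 alternative(s)
  C: 1 alternative(s)
Sum: 2 + 2 + 3 + 3 + 1 = 11

11


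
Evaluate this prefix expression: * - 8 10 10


Parsing prefix expression: * - 8 10 10
Step 1: Innermost operation '- 8 10'
  8 - 10 = -2
Step 2: Outer operation '* [-2] 10'
  -2 * 10 = -20

-20


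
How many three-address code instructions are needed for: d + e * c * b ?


Expression: d + e * c * b
Generating three-address code (respecting * over +/- precedence):
  Instruction 1: t1 = e * c
  Instruction 2: t2 = t1 * b
  Instruction 3: t3 = d + t2
Total instructions: 3

3


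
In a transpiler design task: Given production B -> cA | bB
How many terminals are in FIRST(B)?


Production: B -> cA | bB
Examining each alternative for leading terminals:
  B -> cA : first terminal = 'c'
  B -> bB : first terminal = 'b'
FIRST(B) = {b, c}
Count: 2

2


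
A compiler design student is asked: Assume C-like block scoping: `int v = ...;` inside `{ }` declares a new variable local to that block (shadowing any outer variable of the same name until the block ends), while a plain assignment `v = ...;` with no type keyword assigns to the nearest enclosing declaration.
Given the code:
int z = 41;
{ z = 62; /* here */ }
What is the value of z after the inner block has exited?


Analyzing scoping rules:
Outer scope: declares z = 41
Inner block: 'z = 62;' has no type keyword, so it is an assignment to the outer z (no shadowing)
The assignment changed the outer variable itself, so the new value persists after the block -> 62
Result: 62

62


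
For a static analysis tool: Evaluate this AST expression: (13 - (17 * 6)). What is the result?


Expression: (13 - (17 * 6))
Evaluating step by step:
  17 * 6 = 102
  13 - 102 = -89
Result: -89

-89


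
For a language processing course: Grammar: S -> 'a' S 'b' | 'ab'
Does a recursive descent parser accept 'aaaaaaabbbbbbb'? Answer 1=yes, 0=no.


Grammar accepts strings of the form a^n b^n (n >= 1)
Word: 'aaaaaaabbbbbbb'
Counting: 7 a's and 7 b's
Check: 7 == 7? Yes
Derivation (S -> aSb applied 6 time(s), then S -> ab): S => aSb => aaSbb => aaaSbbb => aaaaSbbbb => aaaaaSbbbbb => aaaaaaSbbbbbb => aaaaaaabbbbbbb
Accepted

1


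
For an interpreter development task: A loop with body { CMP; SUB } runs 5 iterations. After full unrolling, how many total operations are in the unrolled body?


Loop body operations: CMP, SUB (2 ops per iteration)
Unrolling 5 iterations:
  Iteration 1: CMP, SUB (2 ops)
  Iteration 2: CMP, SUB (2 ops)
  Iteration 3: CMP, SUB (2 ops)
  Iteration 4: CMP, SUB (2 ops)
  Iteration 5: CMP, SUB (2 ops)
Total: 5 iterations * 2 ops/iter = 10 operations

10


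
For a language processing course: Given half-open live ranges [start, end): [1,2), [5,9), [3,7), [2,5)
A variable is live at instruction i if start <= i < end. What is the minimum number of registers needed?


Live ranges:
  Var0: [1, 2)
  Var1: [5, 9)
  Var2: [3, 7)
  Var3: [2, 5)
Sweep-line events (position, delta, active):
  pos=1 start -> active=1
  pos=2 end -> active=0
  pos=2 start -> active=1
  pos=3 start -> active=2
  pos=5 end -> active=1
  pos=5 start -> active=2
  pos=7 end -> active=1
  pos=9 end -> active=0
Maximum simultaneous active: 2
Minimum registers needed: 2

2


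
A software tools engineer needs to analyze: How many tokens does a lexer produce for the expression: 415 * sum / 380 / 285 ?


Scanning '415 * sum / 380 / 285'
Token 1: '415' -> integer_literal
Token 2: '*' -> operator
Token 3: 'sum' -> identifier
Token 4: '/' -> operator
Token 5: '380' -> integer_literal
Token 6: '/' -> operator
Token 7: '285' -> integer_literal
Total tokens: 7

7


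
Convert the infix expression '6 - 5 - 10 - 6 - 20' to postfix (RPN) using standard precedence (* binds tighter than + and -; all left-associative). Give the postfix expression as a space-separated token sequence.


Applying the shunting-yard algorithm:
  Operand 6 -> output
  Push '-' onto operator stack -> op-stack: [-]
  Operand 5 -> output
  See '-' (prec 1); top '-' (prec 1) >= it -> pop '-' to output
  Push '-' onto operator stack -> op-stack: [-]
  Operand 10 -> output
  See '-' (prec 1); top '-' (prec 1) >= it -> pop '-' to output
  Push '-' onto operator stack -> op-stack: [-]
  Operand 6 -> output
  See '-' (prec 1); top '-' (prec 1) >= it -> pop '-' to output
  Push '-' onto operator stack -> op-stack: [-]
  Operand 20 -> output
  End of input: pop '-' to output
Postfix result: 6 5 - 10 - 6 - 20 -

6 5 - 10 - 6 - 20 -


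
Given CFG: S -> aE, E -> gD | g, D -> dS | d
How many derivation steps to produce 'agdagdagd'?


Grammar: S -> aE, E -> gD | g, D -> dS | d
Deriving 'agdagdagd':
Step 1: S -> aE => aE
Step 2: E -> gD => agD
Step 3: D -> dS => agdS
Step 4: S -> aE => agdaE
Step 5: E -> gD => agdagD
Step 6: D -> dS => agdagdS
Step 7: S -> aE => agdagdaE
Step 8: E -> gD => agdagdagD
Step 9: D -> d => agdagdagd
Total derivation steps: 9

9


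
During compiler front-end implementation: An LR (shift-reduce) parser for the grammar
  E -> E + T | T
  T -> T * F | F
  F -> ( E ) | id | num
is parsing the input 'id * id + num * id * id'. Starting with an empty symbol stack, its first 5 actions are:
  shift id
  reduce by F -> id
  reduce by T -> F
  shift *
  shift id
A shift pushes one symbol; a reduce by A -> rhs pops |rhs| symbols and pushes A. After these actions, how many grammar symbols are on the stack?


Tracking the symbol stack through each action:
  Action 1: shift 'id' : push -> stack = [id] (size 1)
  Action 2: reduce by F -> id : pop 1, push F -> stack = [F] (size 1)
  Action 3: reduce by T -> F : pop 1, push T -> stack = [T] (size 1)
  Action 4: shift '*' : push -> stack = [T, *] (size 2)
  Action 5: shift 'id' : push -> stack = [T, *, id] (size 3)
Final stack size: 3

3


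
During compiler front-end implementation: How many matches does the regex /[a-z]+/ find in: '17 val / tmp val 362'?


Pattern: /[a-z]+/ (identifiers)
Input: '17 val / tmp val 362'
Scanning for matches:
  Match 1: 'val'
  Match 2: 'tmp'
  Match 3: 'val'
Total matches: 3

3


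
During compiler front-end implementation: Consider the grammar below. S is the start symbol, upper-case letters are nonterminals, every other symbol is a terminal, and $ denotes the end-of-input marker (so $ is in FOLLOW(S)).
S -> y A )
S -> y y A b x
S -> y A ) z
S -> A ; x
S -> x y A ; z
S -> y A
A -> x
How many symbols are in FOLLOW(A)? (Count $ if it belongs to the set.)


S is the start symbol and does not occur in any rule body, so FOLLOW(S) = {$}.
Examining every occurrence of A in a rule body:
  S -> y A ) : A is followed by terminal ')' -> add ')'
  S -> y y A b x : A is followed by terminal 'b' -> add 'b'
  S -> y A ) z : A is followed by terminal ')' -> add ')' (already in the set)
  S -> A ; x : A is followed by terminal ';' -> add ';'
  S -> x y A ; z : A is followed by terminal ';' -> add ';' (already in the set)
  S -> y A : A is at the right end -> add FOLLOW(S) = {$}
  A -> x : A does not occur in the body -> contributes nothing
FOLLOW(A) = {), ;, b, $}
Count: 4

4


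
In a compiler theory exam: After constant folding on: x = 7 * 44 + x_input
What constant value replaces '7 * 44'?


Identifying constant sub-expression:
  Original: x = 7 * 44 + x_input
  7 and 44 are both compile-time constants
  Evaluating: 7 * 44 = 308
  After folding: x = 308 + x_input

308


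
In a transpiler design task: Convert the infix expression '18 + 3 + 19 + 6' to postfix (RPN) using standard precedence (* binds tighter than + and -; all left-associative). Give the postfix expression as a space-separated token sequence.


Applying the shunting-yard algorithm:
  Operand 18 -> output
  Push '+' onto operator stack -> op-stack: [+]
  Operand 3 -> output
  See '+' (prec 1); top '+' (prec 1) >= it -> pop '+' to output
  Push '+' onto operator stack -> op-stack: [+]
  Operand 19 -> output
  See '+' (prec 1); top '+' (prec 1) >= it -> pop '+' to output
  Push '+' onto operator stack -> op-stack: [+]
  Operand 6 -> output
  End of input: pop '+' to output
Postfix result: 18 3 + 19 + 6 +

18 3 + 19 + 6 +


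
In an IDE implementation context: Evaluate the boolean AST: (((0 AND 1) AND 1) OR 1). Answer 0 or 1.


Step 1: Evaluate inner node
  0 AND 1 = 0
Step 2: Evaluate next node
  0 AND 1 = 0
Step 3: Evaluate root node
  0 OR 1 = 1

1


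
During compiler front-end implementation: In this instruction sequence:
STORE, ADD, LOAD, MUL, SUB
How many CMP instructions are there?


Scanning instruction sequence for CMP:
  Position 1: STORE
  Position 2: ADD
  Position 3: LOAD
  Position 4: MUL
  Position 5: SUB
Matches at positions: []
Total CMP count: 0

0


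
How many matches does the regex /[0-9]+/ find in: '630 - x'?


Pattern: /[0-9]+/ (int literals)
Input: '630 - x'
Scanning for matches:
  Match 1: '630'
Total matches: 1

1


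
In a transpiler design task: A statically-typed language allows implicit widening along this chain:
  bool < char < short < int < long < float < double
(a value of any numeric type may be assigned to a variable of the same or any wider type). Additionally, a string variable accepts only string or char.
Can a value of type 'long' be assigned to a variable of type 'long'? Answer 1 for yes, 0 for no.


Target variable type: long
Source value type: long
Numeric ranks: long=4, long=4
Widening allowed iff rank(source) <= rank(target): 4 <= 4? Yes
Result: 1

1


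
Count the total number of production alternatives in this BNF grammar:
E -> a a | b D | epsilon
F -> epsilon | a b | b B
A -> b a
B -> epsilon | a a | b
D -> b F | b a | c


Counting alternatives per rule:
  E: 3 alternative(s)
  F: 3 alternative(s)
  A: 1 alternative(s)
  B: 3 alternative(s)
  D: 3 alternative(s)
Sum: 3 + 3 + 1 + 3 + 3 = 13

13


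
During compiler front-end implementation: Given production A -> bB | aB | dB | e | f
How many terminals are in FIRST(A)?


Production: A -> bB | aB | dB | e | f
Examining each alternative for leading terminals:
  A -> bB : first terminal = 'b'
  A -> aB : first terminal = 'a'
  A -> dB : first terminal = 'd'
  A -> e : first terminal = 'e'
  A -> f : first terminal = 'f'
FIRST(A) = {a, b, d, e, f}
Count: 5

5


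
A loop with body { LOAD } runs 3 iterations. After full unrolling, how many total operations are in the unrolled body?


Loop body operations: LOAD (1 op per iteration)
Unrolling 3 iterations:
  Iteration 1: LOAD (1 ops)
  Iteration 2: LOAD (1 ops)
  Iteration 3: LOAD (1 ops)
Total: 3 iterations * 1 ops/iter = 3 operations

3


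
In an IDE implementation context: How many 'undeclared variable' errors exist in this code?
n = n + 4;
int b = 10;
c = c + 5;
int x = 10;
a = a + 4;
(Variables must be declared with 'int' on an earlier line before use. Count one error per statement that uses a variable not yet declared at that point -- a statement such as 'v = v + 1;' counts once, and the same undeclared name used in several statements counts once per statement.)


Scanning code line by line:
  Line 1: use 'n' -> ERROR (undeclared)
  Line 2: declare 'b' -> declared = ['b']
  Line 3: use 'c' -> ERROR (undeclared)
  Line 4: declare 'x' -> declared = ['b', 'x']
  Line 5: use 'a' -> ERROR (undeclared)
Total undeclared variable errors: 3

3


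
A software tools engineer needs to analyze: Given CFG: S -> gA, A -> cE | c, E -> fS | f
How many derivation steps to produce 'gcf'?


Grammar: S -> gA, A -> cE | c, E -> fS | f
Deriving 'gcf':
Step 1: S -> gA => gA
Step 2: A -> cE => gcE
Step 3: E -> f => gcf
Total derivation steps: 3

3


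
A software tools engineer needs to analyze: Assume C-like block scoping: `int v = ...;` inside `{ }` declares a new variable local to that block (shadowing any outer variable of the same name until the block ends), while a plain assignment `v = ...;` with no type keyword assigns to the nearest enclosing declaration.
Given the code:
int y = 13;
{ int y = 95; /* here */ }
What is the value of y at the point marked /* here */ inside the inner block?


Analyzing scoping rules:
Outer scope: declares y = 13
Inner block: 'int y = 95;' declares a NEW y that shadows the outer one
Inside the block the inner declaration is in scope -> 95
Result: 95

95


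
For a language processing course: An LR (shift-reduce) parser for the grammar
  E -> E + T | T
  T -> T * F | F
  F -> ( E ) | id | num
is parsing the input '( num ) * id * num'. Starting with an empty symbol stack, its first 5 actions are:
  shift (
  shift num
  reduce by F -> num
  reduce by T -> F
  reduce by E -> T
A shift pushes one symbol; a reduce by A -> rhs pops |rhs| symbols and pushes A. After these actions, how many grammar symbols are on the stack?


Tracking the symbol stack through each action:
  Action 1: shift '(' : push -> stack = [(] (size 1)
  Action 2: shift 'num' : push -> stack = [(, num] (size 2)
  Action 3: reduce by F -> num : pop 1, push F -> stack = [(, F] (size 2)
  Action 4: reduce by T -> F : pop 1, push T -> stack = [(, T] (size 2)
  Action 5: reduce by E -> T : pop 1, push E -> stack = [(, E] (size 2)
Final stack size: 2

2
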